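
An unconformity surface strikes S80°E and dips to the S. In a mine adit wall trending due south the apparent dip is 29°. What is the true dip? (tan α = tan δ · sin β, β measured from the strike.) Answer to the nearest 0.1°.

29.4°

The section is 80° from the strike.
tan δ = tan α / sin β = tan 29° / sin 80° = 0.5543 / 0.9848 = 0.5629
δ = arctan(0.5629) = 29.37°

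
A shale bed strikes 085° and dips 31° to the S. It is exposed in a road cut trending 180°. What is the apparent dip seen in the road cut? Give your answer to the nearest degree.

31°

The section lies 85° from the strike.
tan α = tan 31° × sin 85° = 0.6009 × 0.9962 = 0.5986
apparent dip = arctan 0.5986 = 30.90°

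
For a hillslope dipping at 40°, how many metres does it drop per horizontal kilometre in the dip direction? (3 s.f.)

839 m

drop per km = 1000 × tan 40° = 1000 × 0.8391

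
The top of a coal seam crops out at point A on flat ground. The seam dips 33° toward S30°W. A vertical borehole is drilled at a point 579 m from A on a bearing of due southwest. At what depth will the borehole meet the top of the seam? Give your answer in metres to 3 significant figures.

The hole lies 15° from the dip direction, so the down-dip offset is 579 × cos 15° = 559.27 m.
Depth = down-dip offset × tan(dip) = 559.27 × tan 33° = 559.27 × 0.6494
Depth = 363.19 m

363 m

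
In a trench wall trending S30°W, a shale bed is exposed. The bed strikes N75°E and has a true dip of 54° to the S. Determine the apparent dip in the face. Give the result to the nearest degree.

The strike is N75°E and the section trends S30°W; the acute angle between them is β = 45°.
tan(apparent dip) = tan 54° · sin 45° = 0.9732
apparent dip = arctan 0.9732 = 44.22°

44°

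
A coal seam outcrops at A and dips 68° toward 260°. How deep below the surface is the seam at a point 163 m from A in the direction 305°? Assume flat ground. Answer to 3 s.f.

The hole lies 45° from the dip direction, so the down-dip offset is 163 × cos 45° = 115.26 m.
Depth = down-dip offset × tan(dip) = 115.26 × tan 68° = 115.26 × 2.4751
Depth = 285.27 m

285 m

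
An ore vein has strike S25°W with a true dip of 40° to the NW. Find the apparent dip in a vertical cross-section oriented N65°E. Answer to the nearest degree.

The section lies 40° from the strike.
tan(apparent dip) = tan 40° · sin 40° = 0.5394
α = arctan(0.5394) = 28.34°

28°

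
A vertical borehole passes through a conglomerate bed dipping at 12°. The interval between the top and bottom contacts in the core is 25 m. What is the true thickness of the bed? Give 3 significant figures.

True thickness t = h · cos(dip) = 25 × cos 12°
t = 25 × 0.9781 = 24.454 m

24.5 m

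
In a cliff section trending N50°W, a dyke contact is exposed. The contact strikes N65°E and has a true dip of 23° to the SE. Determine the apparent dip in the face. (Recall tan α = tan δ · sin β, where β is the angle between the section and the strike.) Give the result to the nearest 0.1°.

The section lies 65° from the strike.
tan(apparent dip) = tan 23° · sin 65° = 0.3847
apparent dip = arctan 0.3847 = 21.04°

21.0°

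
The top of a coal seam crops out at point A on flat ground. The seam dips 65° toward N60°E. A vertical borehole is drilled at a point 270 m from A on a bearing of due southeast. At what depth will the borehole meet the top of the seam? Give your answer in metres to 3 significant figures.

150 m

The hole lies 75° from the dip direction, so the down-dip offset is 270 × cos 75° = 69.88 m.
Depth = down-dip offset × tan(dip) = 69.88 × tan 65° = 69.88 × 2.1445
Depth = 149.86 m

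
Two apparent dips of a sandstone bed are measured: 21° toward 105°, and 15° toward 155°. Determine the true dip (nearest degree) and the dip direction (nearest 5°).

Each apparent-dip line lies in the plane. As unit vectors (x east, y north, z up), v₁ plunges 21°→105° and v₂ plunges 15°→155°.
The plane normal is n = v₁ × v₂ ∝ (0.251, -0.087, 0.691).
True dip = arccos(n_z / |n|) = arccos(0.9333) = 21.0°.
The horizontal component of n points toward azimuth atan2(n_x, n_y) = 109°, the dip direction.

true dip 21°, dip direction 110°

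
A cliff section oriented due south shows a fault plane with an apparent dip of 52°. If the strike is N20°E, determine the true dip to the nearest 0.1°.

75.0°

The section is 20° from the strike.
tan δ = tan α / sin β = tan 52° / sin 20° = 1.2799 / 0.3420 = 3.7423
true dip = arctan 3.7423 = 75.04°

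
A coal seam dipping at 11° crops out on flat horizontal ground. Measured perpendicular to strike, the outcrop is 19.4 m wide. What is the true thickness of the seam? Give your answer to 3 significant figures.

True thickness t = w · sin(dip) = 19.4 × sin 11°
t = 19.4 × 0.1908 = 3.702 m

3.70 m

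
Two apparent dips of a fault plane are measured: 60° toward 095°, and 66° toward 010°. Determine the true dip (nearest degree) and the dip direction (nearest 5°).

true dip 70°, dip direction 045°

Represent each trace as a vector plunging at its apparent dip toward its trend (east-north-up frame): v₁ = (0.498, -0.044, -0.866), v₂ = (0.071, 0.401, -0.914).
Cross product v₁ × v₂ gives the pole to the plane: n ∝ (0.387, 0.394, 0.203).
True dip = arccos(n_z / |n|) = arccos(0.3446) = 69.8°.
Dip direction = atan2(0.387, 0.394) = 44° (azimuth of n's horizontal projection).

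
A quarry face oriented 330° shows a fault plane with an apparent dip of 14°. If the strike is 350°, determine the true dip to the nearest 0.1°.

The section is 20° from the strike.
tan(true dip) = tan 14° / sin 20° = 0.7290
true dip = arctan 0.7290 = 36.09°

36.1°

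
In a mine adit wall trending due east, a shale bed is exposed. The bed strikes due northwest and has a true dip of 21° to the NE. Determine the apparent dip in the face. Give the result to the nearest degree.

15°

Angle between strike (due northwest) and section (due east): β = 45°.
tan(apparent dip) = tan 21° · sin 45° = 0.2714
apparent dip = arctan 0.2714 = 15.19°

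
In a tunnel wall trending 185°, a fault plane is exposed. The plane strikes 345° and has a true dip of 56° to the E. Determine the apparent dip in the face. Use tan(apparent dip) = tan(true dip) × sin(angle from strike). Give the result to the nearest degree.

Angle between strike (345°) and section (185°): β = 20°.
tan α = tan 56° × sin 20° = 1.4826 × 0.3420 = 0.5071
apparent dip = arctan 0.5071 = 26.89°

27°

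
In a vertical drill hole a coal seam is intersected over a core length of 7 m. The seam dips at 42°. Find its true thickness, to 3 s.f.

5.20 m

True thickness t = h · cos(dip) = 7 × cos 42°
t = 7 × 0.7431 = 5.202 m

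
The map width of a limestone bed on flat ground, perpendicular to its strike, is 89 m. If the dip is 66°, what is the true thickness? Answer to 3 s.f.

True thickness t = w · sin(dip) = 89 × sin 66°
t = 89 × 0.9135 = 81.306 m

81.3 m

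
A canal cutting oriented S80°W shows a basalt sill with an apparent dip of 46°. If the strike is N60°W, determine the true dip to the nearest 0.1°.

58.2°

The section is 40° from the strike.
tan δ = tan α / sin β = tan 46° / sin 40° = 1.0355 / 0.6428 = 1.6110
true dip = arctan 1.6110 = 58.17°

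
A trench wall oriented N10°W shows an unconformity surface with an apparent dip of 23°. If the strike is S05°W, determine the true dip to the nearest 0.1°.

β = acute angle between strike S05°W and section N10°W = 15°.
tan(true dip) = tan 23° / sin 15° = 1.6400
true dip = arctan 1.6400 = 58.63°

58.6°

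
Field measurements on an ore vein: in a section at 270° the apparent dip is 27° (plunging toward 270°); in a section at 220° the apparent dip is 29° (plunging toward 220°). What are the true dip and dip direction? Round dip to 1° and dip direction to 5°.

Each apparent-dip line lies in the plane. As unit vectors (x east, y north, z up), v₁ plunges 27°→270° and v₂ plunges 29°→220°.
n = v₁ × v₂ = (-0.304, -0.177, 0.597) (taken with n_z > 0).
Dip δ = arctan(|n_h|/n_z) = arctan(0.352/0.597) = 30.5°.
Dip direction = azimuth of (n_x, n_y) = atan2(-0.304, -0.177) = 240°.

true dip 31°, dip direction 240°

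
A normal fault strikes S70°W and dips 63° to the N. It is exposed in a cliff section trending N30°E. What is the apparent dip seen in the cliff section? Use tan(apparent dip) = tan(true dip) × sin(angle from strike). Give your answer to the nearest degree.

52°

The section lies 40° from the strike.
tan α = tan 63° × sin 40° = 1.9626 × 0.6428 = 1.2615
α = arctan(1.2615) = 51.60°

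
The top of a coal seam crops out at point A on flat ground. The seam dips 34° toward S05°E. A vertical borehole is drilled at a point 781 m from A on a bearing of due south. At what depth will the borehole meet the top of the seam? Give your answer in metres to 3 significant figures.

525 m

The hole lies 5° from the dip direction, so the down-dip offset is 781 × cos 5° = 778.03 m.
Depth = down-dip offset × tan(dip) = 778.03 × tan 34° = 778.03 × 0.6745
Depth = 524.79 m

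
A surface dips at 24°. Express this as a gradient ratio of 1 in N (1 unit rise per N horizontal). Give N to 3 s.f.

1 : N means tan θ = 1/N, so N = 1/tan 24° = 1/0.4452

1 in 2.25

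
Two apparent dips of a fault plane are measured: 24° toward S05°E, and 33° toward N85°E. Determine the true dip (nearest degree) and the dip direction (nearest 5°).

true dip 38°, dip direction 120°

The two traces are lines in the plane: v₁ = (sin 175°·cos 24°, cos 175°·cos 24°, −sin 24°), v₂ = (sin 85°·cos 33°, cos 85°·cos 33°, −sin 33°).
n = v₁ × v₂ = (0.525, -0.296, 0.766) (taken with n_z > 0).
Dip δ = arctan(|n_h|/n_z) = arctan(0.603/0.766) = 38.2°.
Dip direction = atan2(0.525, -0.296) = 119° (azimuth of n's horizontal projection).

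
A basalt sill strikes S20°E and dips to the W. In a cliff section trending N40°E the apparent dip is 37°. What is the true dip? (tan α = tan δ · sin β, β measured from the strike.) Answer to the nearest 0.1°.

β = acute angle between strike S20°E and section N40°E = 60°.
tan δ = tan α / sin β = tan 37° / sin 60° = 0.7536 / 0.8660 = 0.8701
true dip = arctan 0.8701 = 41.03°

41.0°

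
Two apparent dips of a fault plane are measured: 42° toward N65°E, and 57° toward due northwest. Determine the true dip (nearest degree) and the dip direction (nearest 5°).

Represent each trace as a vector plunging at its apparent dip toward its trend (east-north-up frame): v₁ = (0.674, 0.314, -0.669), v₂ = (-0.385, 0.385, -0.839).
n = v₁ × v₂ = (-0.006, 0.823, 0.380) (taken with n_z > 0).
Dip δ = arctan(|n_h|/n_z) = arctan(0.823/0.380) = 65.2°.
The horizontal component of n points toward azimuth atan2(n_x, n_y) = 360°, the dip direction.

true dip 65°, dip direction 000°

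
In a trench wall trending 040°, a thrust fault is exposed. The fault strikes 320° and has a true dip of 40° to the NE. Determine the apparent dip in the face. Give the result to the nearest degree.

Angle between strike (320°) and section (040°): β = 80°.
tan α = tan 40° × sin 80° = 0.8391 × 0.9848 = 0.8264
apparent dip = arctan 0.8264 = 39.57°

40°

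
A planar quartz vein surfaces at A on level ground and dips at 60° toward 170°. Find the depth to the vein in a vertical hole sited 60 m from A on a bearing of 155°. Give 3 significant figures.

The hole lies 15° from the dip direction, so the down-dip offset is 60 × cos 15° = 57.96 m.
Depth = down-dip offset × tan(dip) = 57.96 × tan 60° = 57.96 × 1.7321
Depth = 100.38 m

100 m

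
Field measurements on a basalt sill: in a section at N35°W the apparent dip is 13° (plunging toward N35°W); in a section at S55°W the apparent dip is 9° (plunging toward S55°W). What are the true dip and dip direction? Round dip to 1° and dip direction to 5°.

true dip 16°, dip direction 290°

Represent each trace as a vector plunging at its apparent dip toward its trend (east-north-up frame): v₁ = (-0.559, 0.798, -0.225), v₂ = (-0.809, -0.567, -0.156).
The plane normal is n = v₁ × v₂ ∝ (-0.252, 0.095, 0.962).
tan δ = √(n_x²+n_y²)/n_z = 0.269/0.962, so δ = 15.6°.
The horizontal component of n points toward azimuth atan2(n_x, n_y) = 291°, the dip direction.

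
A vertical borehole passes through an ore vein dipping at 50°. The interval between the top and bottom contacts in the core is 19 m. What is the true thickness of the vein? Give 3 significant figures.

True thickness t = h · cos(dip) = 19 × cos 50°
t = 19 × 0.6428 = 12.213 m

12.2 m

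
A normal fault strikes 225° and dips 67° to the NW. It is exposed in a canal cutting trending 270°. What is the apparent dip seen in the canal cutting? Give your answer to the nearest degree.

59°

The strike is 225° and the section trends 270°; the acute angle between them is β = 45°.
tan(apparent dip) = tan 67° · sin 45° = 1.6658
α = arctan(1.6658) = 59.02°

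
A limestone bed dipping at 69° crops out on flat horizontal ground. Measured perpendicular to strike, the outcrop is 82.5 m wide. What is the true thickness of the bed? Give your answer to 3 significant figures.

77.0 m

True thickness t = w · sin(dip) = 82.5 × sin 69°
t = 82.5 × 0.9336 = 77.020 m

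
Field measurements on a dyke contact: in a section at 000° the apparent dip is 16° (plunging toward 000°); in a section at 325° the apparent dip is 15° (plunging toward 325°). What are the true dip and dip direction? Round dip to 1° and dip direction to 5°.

Represent each trace as a vector plunging at its apparent dip toward its trend (east-north-up frame): v₁ = (0.000, 0.961, -0.276), v₂ = (-0.554, 0.791, -0.259).
Cross product v₁ × v₂ gives the pole to the plane: n ∝ (-0.031, 0.153, 0.533).
Dip δ = arctan(|n_h|/n_z) = arctan(0.156/0.533) = 16.3°.
Dip direction = atan2(-0.031, 0.153) = 349° (azimuth of n's horizontal projection).

true dip 16°, dip direction 350°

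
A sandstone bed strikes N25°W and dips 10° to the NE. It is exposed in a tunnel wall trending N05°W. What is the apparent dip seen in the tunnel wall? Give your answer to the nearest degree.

Angle between strike (N25°W) and section (N05°W): β = 20°.
tan(apparent dip) = tan 10° · sin 20° = 0.0603
apparent dip = arctan 0.0603 = 3.45°

3°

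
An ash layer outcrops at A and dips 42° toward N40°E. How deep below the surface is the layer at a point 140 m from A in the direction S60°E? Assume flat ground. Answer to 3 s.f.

21.9 m

The hole lies 80° from the dip direction, so the down-dip offset is 140 × cos 80° = 24.31 m.
Depth = down-dip offset × tan(dip) = 24.31 × tan 42° = 24.31 × 0.9004
Depth = 21.89 m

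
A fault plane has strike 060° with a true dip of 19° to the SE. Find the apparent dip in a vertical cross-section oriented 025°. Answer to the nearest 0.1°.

The strike is 060° and the section trends 025°; the acute angle between them is β = 35°.
tan α = tan 19° × sin 35° = 0.3443 × 0.5736 = 0.1975
apparent dip = arctan 0.1975 = 11.17°

11.2°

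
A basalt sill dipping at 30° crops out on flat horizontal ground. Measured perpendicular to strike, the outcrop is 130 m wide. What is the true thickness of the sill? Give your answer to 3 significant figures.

65.0 m

True thickness t = w · sin(dip) = 130 × sin 30°
t = 130 × 0.5000 = 65.000 m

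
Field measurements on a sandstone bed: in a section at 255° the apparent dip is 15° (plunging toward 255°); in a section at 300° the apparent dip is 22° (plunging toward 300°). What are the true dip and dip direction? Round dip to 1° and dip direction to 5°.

true dip 22°, dip direction 305°

Represent each trace as a vector plunging at its apparent dip toward its trend (east-north-up frame): v₁ = (-0.933, -0.250, -0.259), v₂ = (-0.803, 0.464, -0.375).
Cross product v₁ × v₂ gives the pole to the plane: n ∝ (-0.214, 0.142, 0.633).
True dip = arccos(n_z / |n|) = arccos(0.9269) = 22.0°.
Dip direction = azimuth of (n_x, n_y) = atan2(-0.214, 0.142) = 304°.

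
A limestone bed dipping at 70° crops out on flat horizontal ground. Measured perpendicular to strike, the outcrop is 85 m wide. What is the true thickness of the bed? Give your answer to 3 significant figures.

True thickness t = w · sin(dip) = 85 × sin 70°
t = 85 × 0.9397 = 79.874 m

79.9 m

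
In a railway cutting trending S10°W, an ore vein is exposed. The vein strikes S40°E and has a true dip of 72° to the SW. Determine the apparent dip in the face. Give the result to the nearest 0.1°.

Angle between strike (S40°E) and section (S10°W): β = 50°.
tan(apparent dip) = tan 72° · sin 50° = 2.3576
apparent dip = arctan 2.3576 = 67.02°

67.0°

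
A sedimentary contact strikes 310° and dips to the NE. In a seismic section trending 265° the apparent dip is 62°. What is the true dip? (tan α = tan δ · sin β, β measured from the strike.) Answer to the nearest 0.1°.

The section is 45° from the strike.
tan(true dip) = tan 62° / sin 45° = 2.6597
true dip = arctan 2.6597 = 69.39°

69.4°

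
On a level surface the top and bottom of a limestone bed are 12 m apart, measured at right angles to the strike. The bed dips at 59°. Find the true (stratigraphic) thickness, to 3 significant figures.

True thickness t = w · sin(dip) = 12 × sin 59°
t = 12 × 0.8572 = 10.286 m

10.3 m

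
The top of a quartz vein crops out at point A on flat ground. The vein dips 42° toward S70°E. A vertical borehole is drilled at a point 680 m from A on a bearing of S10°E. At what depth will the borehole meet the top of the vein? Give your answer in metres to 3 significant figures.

The hole lies 60° from the dip direction, so the down-dip offset is 680 × cos 60° = 340.00 m.
Depth = down-dip offset × tan(dip) = 340.00 × tan 42° = 340.00 × 0.9004
Depth = 306.14 m

306 m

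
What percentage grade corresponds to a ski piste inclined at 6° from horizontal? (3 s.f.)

grade % = 100 × tan 6° = 100 × 0.1051

10.5%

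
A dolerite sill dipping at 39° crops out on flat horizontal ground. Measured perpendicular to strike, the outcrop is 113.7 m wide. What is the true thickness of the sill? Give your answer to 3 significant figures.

71.6 m

True thickness t = w · sin(dip) = 113.7 × sin 39°
t = 113.7 × 0.6293 = 71.554 m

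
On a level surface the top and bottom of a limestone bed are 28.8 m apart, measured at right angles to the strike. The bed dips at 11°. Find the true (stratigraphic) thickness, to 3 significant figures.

True thickness t = w · sin(dip) = 28.8 × sin 11°
t = 28.8 × 0.1908 = 5.495 m

5.50 m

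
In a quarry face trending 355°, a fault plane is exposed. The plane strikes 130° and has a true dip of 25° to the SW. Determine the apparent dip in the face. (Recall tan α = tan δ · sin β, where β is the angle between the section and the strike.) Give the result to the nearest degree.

18°

The section lies 45° from the strike.
tan α = tan 25° × sin 45° = 0.4663 × 0.7071 = 0.3297
α = arctan(0.3297) = 18.25°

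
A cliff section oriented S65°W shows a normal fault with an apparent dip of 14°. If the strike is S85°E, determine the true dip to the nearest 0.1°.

The section is 30° from the strike.
tan(true dip) = tan 14° / sin 30° = 0.4987
true dip = arctan 0.4987 = 26.50°

26.5°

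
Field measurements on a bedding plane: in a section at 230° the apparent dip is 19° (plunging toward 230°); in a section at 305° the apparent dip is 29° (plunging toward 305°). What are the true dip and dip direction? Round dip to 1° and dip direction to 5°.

true dip 31°, dip direction 285°

The two traces are lines in the plane: v₁ = (sin 230°·cos 19°, cos 230°·cos 19°, −sin 19°), v₂ = (sin 305°·cos 29°, cos 305°·cos 29°, −sin 29°).
The plane normal is n = v₁ × v₂ ∝ (-0.458, 0.118, 0.799).
True dip = arccos(n_z / |n|) = arccos(0.8605) = 30.6°.
Dip direction = azimuth of (n_x, n_y) = atan2(-0.458, 0.118) = 284°.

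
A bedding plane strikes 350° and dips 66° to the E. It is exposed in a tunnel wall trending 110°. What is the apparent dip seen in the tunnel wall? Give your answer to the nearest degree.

The section lies 60° from the strike.
tan(apparent dip) = tan 66° · sin 60° = 1.9451
apparent dip = arctan 1.9451 = 62.79°

63°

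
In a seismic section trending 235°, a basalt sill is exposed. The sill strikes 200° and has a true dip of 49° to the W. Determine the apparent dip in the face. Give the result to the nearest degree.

The section lies 35° from the strike.
tan(apparent dip) = tan 49° · sin 35° = 0.6598
α = arctan(0.6598) = 33.42°

33°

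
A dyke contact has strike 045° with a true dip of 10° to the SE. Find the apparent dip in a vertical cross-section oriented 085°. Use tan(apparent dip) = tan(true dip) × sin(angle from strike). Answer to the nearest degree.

6°

The strike is 045° and the section trends 085°; the acute angle between them is β = 40°.
tan α = tan 10° × sin 40° = 0.1763 × 0.6428 = 0.1133
α = arctan(0.1133) = 6.47°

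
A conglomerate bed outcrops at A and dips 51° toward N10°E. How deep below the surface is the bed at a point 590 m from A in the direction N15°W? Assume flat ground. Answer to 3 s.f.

The hole lies 25° from the dip direction, so the down-dip offset is 590 × cos 25° = 534.72 m.
Depth = down-dip offset × tan(dip) = 534.72 × tan 51° = 534.72 × 1.2349
Depth = 660.33 m

660 m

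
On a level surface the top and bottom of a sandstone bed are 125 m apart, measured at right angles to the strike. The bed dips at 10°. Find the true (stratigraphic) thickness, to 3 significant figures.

True thickness t = w · sin(dip) = 125 × sin 10°
t = 125 × 0.1736 = 21.706 m

21.7 m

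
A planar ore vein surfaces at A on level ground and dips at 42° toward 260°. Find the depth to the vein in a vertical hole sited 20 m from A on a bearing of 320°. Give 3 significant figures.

9.00 m

The hole lies 60° from the dip direction, so the down-dip offset is 20 × cos 60° = 10.00 m.
Depth = down-dip offset × tan(dip) = 10.00 × tan 42° = 10.00 × 0.9004
Depth = 9.00 m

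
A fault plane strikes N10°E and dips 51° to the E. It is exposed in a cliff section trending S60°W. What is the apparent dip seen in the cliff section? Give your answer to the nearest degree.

43°

The strike is N10°E and the section trends S60°W; the acute angle between them is β = 50°.
tan(apparent dip) = tan 51° · sin 50° = 0.9460
α = arctan(0.9460) = 43.41°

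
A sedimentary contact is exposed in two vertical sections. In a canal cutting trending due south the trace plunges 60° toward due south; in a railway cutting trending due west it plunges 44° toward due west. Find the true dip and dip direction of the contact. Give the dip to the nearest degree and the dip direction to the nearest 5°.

The two traces are lines in the plane: v₁ = (sin 180°·cos 60°, cos 180°·cos 60°, −sin 60°), v₂ = (sin 270°·cos 44°, cos 270°·cos 44°, −sin 44°).
Cross product v₁ × v₂ gives the pole to the plane: n ∝ (-0.347, -0.623, 0.360).
True dip = arccos(n_z / |n|) = arccos(0.4503) = 63.2°.
The horizontal component of n points toward azimuth atan2(n_x, n_y) = 209°, the dip direction.

true dip 63°, dip direction 210°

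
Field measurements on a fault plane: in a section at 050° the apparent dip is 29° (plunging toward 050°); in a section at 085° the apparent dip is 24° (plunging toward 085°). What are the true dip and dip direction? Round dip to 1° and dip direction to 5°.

The two traces are lines in the plane: v₁ = (sin 50°·cos 29°, cos 50°·cos 29°, −sin 29°), v₂ = (sin 85°·cos 24°, cos 85°·cos 24°, −sin 24°).
n = v₁ × v₂ = (0.190, 0.169, 0.458) (taken with n_z > 0).
Dip δ = arctan(|n_h|/n_z) = arctan(0.254/0.458) = 29.0°.
Dip direction = atan2(0.190, 0.169) = 48° (azimuth of n's horizontal projection).

true dip 29°, dip direction 050°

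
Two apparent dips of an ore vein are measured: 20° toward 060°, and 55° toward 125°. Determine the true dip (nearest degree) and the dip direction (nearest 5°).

true dip 55°, dip direction 135°

Represent each trace as a vector plunging at its apparent dip toward its trend (east-north-up frame): v₁ = (0.814, 0.470, -0.342), v₂ = (0.470, -0.329, -0.819).
The plane normal is n = v₁ × v₂ ∝ (0.497, -0.506, 0.488).
Dip δ = arctan(|n_h|/n_z) = arctan(0.709/0.488) = 55.5°.
The horizontal component of n points toward azimuth atan2(n_x, n_y) = 135°, the dip direction.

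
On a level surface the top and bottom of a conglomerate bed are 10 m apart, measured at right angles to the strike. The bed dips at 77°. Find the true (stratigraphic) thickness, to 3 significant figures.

True thickness t = w · sin(dip) = 10 × sin 77°
t = 10 × 0.9744 = 9.744 m

9.74 m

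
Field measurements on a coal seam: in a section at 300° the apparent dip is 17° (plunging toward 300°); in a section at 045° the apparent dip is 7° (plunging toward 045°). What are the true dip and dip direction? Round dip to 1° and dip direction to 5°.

The two traces are lines in the plane: v₁ = (sin 300°·cos 17°, cos 300°·cos 17°, −sin 17°), v₂ = (sin 45°·cos 7°, cos 45°·cos 7°, −sin 7°).
Cross product v₁ × v₂ gives the pole to the plane: n ∝ (-0.147, 0.306, 0.917).
tan δ = √(n_x²+n_y²)/n_z = 0.340/0.917, so δ = 20.3°.
Dip direction = azimuth of (n_x, n_y) = atan2(-0.147, 0.306) = 334°.

true dip 20°, dip direction 335°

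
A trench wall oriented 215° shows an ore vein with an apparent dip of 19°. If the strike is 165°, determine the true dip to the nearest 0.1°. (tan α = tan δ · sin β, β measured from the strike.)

β = acute angle between strike 165° and section 215° = 50°.
tan(true dip) = tan 19° / sin 50° = 0.4495
δ = arctan(0.4495) = 24.20°

24.2°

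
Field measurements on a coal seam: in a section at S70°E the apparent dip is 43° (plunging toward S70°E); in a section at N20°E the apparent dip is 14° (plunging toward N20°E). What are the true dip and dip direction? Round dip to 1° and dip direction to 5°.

true dip 44°, dip direction 095°

Each apparent-dip line lies in the plane. As unit vectors (x east, y north, z up), v₁ plunges 43°→S70°E and v₂ plunges 14°→N20°E.
n = v₁ × v₂ = (0.682, -0.060, 0.710) (taken with n_z > 0).
Dip δ = arctan(|n_h|/n_z) = arctan(0.685/0.710) = 44.0°.
The horizontal component of n points toward azimuth atan2(n_x, n_y) = 95°, the dip direction.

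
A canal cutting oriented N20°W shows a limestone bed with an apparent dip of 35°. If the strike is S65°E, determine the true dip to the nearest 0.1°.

44.7°

The section is 45° from the strike.
tan δ = tan α / sin β = tan 35° / sin 45° = 0.7002 / 0.7071 = 0.9902
true dip = arctan 0.9902 = 44.72°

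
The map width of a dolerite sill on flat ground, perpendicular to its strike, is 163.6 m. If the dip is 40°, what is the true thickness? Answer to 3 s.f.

105 m

True thickness t = w · sin(dip) = 163.6 × sin 40°
t = 163.6 × 0.6428 = 105.160 m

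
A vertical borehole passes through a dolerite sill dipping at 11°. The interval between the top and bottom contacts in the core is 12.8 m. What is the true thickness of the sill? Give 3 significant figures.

12.6 m

True thickness t = h · cos(dip) = 12.8 × cos 11°
t = 12.8 × 0.9816 = 12.565 m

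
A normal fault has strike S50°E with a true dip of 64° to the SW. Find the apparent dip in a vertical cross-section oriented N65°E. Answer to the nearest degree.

Angle between strike (S50°E) and section (N65°E): β = 65°.
tan α = tan 64° × sin 65° = 2.0503 × 0.9063 = 1.8582
apparent dip = arctan 1.8582 = 61.71°

62°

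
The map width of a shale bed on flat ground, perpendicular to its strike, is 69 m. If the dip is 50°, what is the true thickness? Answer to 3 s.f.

True thickness t = w · sin(dip) = 69 × sin 50°
t = 69 × 0.7660 = 52.857 m

52.9 m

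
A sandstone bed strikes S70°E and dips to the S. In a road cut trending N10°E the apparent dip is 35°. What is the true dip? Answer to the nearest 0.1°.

The section is 80° from the strike.
tan δ = tan α / sin β = tan 35° / sin 80° = 0.7002 / 0.9848 = 0.7110
δ = arctan(0.7110) = 35.41°

35.4°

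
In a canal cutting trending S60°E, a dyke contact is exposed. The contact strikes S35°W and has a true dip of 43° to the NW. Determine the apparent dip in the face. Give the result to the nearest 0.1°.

42.9°

The strike is S35°W and the section trends S60°E; the acute angle between them is β = 85°.
tan(apparent dip) = tan 43° · sin 85° = 0.9290
α = arctan(0.9290) = 42.89°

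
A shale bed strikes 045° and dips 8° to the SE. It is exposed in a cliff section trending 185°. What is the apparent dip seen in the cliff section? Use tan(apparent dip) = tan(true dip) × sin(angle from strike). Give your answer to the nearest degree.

Angle between strike (045°) and section (185°): β = 40°.
tan α = tan 8° × sin 40° = 0.1405 × 0.6428 = 0.0903
α = arctan(0.0903) = 5.16°

5°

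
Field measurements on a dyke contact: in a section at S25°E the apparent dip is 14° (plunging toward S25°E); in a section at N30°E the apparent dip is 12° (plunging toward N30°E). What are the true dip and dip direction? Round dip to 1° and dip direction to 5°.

true dip 27°, dip direction 095°

Represent each trace as a vector plunging at its apparent dip toward its trend (east-north-up frame): v₁ = (0.410, -0.879, -0.242), v₂ = (0.489, 0.847, -0.208).
The plane normal is n = v₁ × v₂ ∝ (0.388, -0.033, 0.777).
True dip = arccos(n_z / |n|) = arccos(0.8942) = 26.6°.
The horizontal component of n points toward azimuth atan2(n_x, n_y) = 95°, the dip direction.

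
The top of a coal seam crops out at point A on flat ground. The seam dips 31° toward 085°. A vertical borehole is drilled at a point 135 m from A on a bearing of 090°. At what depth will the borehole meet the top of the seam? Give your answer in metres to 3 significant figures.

80.8 m

The hole lies 5° from the dip direction, so the down-dip offset is 135 × cos 5° = 134.49 m.
Depth = down-dip offset × tan(dip) = 134.49 × tan 31° = 134.49 × 0.6009
Depth = 80.81 m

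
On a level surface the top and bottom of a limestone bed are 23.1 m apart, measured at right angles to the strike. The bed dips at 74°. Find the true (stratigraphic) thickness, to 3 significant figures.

22.2 m

True thickness t = w · sin(dip) = 23.1 × sin 74°
t = 23.1 × 0.9613 = 22.205 m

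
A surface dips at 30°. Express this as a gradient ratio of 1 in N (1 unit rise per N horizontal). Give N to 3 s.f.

1 : N means tan θ = 1/N, so N = 1/tan 30° = 1/0.5774

1 in 1.73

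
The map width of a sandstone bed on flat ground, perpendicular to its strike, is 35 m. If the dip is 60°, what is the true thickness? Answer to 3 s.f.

30.3 m

True thickness t = w · sin(dip) = 35 × sin 60°
t = 35 × 0.8660 = 30.311 m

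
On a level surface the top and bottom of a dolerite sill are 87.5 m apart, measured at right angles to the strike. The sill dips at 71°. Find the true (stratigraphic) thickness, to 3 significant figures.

82.7 m

True thickness t = w · sin(dip) = 87.5 × sin 71°
t = 87.5 × 0.9455 = 82.733 m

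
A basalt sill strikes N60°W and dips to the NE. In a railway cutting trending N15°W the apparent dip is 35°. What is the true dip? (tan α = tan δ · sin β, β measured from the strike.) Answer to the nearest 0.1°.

β = acute angle between strike N60°W and section N15°W = 45°.
tan(true dip) = tan 35° / sin 45° = 0.9902
δ = arctan(0.9902) = 44.72°

44.7°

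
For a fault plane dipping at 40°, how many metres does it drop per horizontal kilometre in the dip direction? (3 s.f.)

839 m

drop per km = 1000 × tan 40° = 1000 × 0.8391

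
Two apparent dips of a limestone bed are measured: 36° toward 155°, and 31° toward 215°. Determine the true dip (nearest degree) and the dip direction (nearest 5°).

Each apparent-dip line lies in the plane. As unit vectors (x east, y north, z up), v₁ plunges 36°→155° and v₂ plunges 31°→215°.
Cross product v₁ × v₂ gives the pole to the plane: n ∝ (0.035, -0.465, 0.601).
Dip δ = arctan(|n_h|/n_z) = arctan(0.466/0.601) = 37.8°.
Dip direction = azimuth of (n_x, n_y) = atan2(0.035, -0.465) = 176°.

true dip 38°, dip direction 175°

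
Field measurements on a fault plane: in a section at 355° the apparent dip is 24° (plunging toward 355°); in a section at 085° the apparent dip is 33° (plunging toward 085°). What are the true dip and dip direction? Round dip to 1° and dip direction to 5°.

true dip 38°, dip direction 050°

Each apparent-dip line lies in the plane. As unit vectors (x east, y north, z up), v₁ plunges 24°→355° and v₂ plunges 33°→085°.
Cross product v₁ × v₂ gives the pole to the plane: n ∝ (0.466, 0.383, 0.766).
True dip = arccos(n_z / |n|) = arccos(0.7857) = 38.2°.
Dip direction = atan2(0.466, 0.383) = 51° (azimuth of n's horizontal projection).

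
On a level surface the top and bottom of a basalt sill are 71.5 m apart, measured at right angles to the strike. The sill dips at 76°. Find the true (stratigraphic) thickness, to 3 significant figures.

69.4 m

True thickness t = w · sin(dip) = 71.5 × sin 76°
t = 71.5 × 0.9703 = 69.376 m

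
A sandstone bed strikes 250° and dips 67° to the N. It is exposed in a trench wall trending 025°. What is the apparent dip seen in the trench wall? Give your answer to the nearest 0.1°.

59.0°

The strike is 250° and the section trends 025°; the acute angle between them is β = 45°.
tan(apparent dip) = tan 67° · sin 45° = 1.6658
α = arctan(1.6658) = 59.02°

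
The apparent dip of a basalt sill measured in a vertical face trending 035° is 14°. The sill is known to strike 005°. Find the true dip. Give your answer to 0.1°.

The section is 30° from the strike.
tan(true dip) = tan 14° / sin 30° = 0.4987
true dip = arctan 0.4987 = 26.50°

26.5°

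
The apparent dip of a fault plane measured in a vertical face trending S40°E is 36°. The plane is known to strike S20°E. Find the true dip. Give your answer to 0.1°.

β = acute angle between strike S20°E and section S40°E = 20°.
tan(true dip) = tan 36° / sin 20° = 2.1243
true dip = arctan 2.1243 = 64.79°

64.8°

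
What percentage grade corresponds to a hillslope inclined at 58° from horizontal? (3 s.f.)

160%

grade % = 100 × tan 58° = 100 × 1.6003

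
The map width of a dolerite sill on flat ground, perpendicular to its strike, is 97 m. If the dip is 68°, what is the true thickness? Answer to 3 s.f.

89.9 m

True thickness t = w · sin(dip) = 97 × sin 68°
t = 97 × 0.9272 = 89.937 m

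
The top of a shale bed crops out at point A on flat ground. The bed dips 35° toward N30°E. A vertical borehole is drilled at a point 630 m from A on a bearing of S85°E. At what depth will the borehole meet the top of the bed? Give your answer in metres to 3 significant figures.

The hole lies 65° from the dip direction, so the down-dip offset is 630 × cos 65° = 266.25 m.
Depth = down-dip offset × tan(dip) = 266.25 × tan 35° = 266.25 × 0.7002
Depth = 186.43 m

186 m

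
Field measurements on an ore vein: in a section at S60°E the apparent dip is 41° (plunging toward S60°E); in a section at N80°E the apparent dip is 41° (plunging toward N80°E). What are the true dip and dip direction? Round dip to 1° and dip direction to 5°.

Each apparent-dip line lies in the plane. As unit vectors (x east, y north, z up), v₁ plunges 41°→S60°E and v₂ plunges 41°→N80°E.
Cross product v₁ × v₂ gives the pole to the plane: n ∝ (0.334, -0.059, 0.366).
tan δ = √(n_x²+n_y²)/n_z = 0.339/0.366, so δ = 42.8°.
Dip direction = azimuth of (n_x, n_y) = atan2(0.334, -0.059) = 100°.

true dip 43°, dip direction 100°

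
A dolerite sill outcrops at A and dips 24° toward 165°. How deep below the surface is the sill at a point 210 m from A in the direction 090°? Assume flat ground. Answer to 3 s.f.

The hole lies 75° from the dip direction, so the down-dip offset is 210 × cos 75° = 54.35 m.
Depth = down-dip offset × tan(dip) = 54.35 × tan 24° = 54.35 × 0.4452
Depth = 24.20 m

24.2 m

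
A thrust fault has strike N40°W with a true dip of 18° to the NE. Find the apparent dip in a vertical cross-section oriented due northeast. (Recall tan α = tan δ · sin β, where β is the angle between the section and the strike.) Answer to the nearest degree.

The section lies 85° from the strike.
tan α = tan 18° × sin 85° = 0.3249 × 0.9962 = 0.3237
α = arctan(0.3237) = 17.94°

18°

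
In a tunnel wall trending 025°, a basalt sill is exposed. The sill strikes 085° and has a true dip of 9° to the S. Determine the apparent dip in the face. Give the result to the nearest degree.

8°

The section lies 60° from the strike.
tan α = tan 9° × sin 60° = 0.1584 × 0.8660 = 0.1372
apparent dip = arctan 0.1372 = 7.81°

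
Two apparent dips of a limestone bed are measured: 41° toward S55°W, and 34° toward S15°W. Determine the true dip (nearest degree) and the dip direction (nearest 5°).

true dip 41°, dip direction 235°

Represent each trace as a vector plunging at its apparent dip toward its trend (east-north-up frame): v₁ = (-0.618, -0.433, -0.656), v₂ = (-0.215, -0.801, -0.559).
n = v₁ × v₂ = (-0.283, -0.205, 0.402) (taken with n_z > 0).
tan δ = √(n_x²+n_y²)/n_z = 0.350/0.402, so δ = 41.0°.
The horizontal component of n points toward azimuth atan2(n_x, n_y) = 234°, the dip direction.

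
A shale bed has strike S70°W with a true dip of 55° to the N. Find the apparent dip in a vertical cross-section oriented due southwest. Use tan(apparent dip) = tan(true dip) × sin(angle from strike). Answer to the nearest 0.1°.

31.1°

Angle between strike (S70°W) and section (due southwest): β = 25°.
tan α = tan 55° × sin 25° = 1.4281 × 0.4226 = 0.6036
α = arctan(0.6036) = 31.11°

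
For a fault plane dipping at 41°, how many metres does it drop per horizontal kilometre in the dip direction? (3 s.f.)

drop per km = 1000 × tan 41° = 1000 × 0.8693

869 m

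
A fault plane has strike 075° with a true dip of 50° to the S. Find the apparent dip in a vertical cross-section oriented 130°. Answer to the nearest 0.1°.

44.3°

The section lies 55° from the strike.
tan α = tan 50° × sin 55° = 1.1918 × 0.8192 = 0.9762
α = arctan(0.9762) = 44.31°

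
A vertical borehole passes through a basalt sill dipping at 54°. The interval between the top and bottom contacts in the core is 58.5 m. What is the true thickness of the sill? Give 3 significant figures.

True thickness t = h · cos(dip) = 58.5 × cos 54°
t = 58.5 × 0.5878 = 34.385 m

34.4 m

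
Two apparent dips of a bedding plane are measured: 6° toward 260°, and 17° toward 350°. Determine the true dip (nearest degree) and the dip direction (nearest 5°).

Each apparent-dip line lies in the plane. As unit vectors (x east, y north, z up), v₁ plunges 6°→260° and v₂ plunges 17°→350°.
n = v₁ × v₂ = (-0.149, 0.269, 0.951) (taken with n_z > 0).
Dip δ = arctan(|n_h|/n_z) = arctan(0.307/0.951) = 17.9°.
Dip direction = azimuth of (n_x, n_y) = atan2(-0.149, 0.269) = 331°.

true dip 18°, dip direction 330°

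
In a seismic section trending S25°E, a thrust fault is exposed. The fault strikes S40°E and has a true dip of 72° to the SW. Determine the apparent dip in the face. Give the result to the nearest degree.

Angle between strike (S40°E) and section (S25°E): β = 15°.
tan(apparent dip) = tan 72° · sin 15° = 0.7966
α = arctan(0.7966) = 38.54°

39°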